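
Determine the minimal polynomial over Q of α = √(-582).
m_α(x) = x^2 + 582

α satisfies α^2 + 582 = 0, so x^2 + 582 annihilates α. Since d = -582 is squarefree and ≠ 1, it is not a perfect square in Q, so x^2 + 582 has no rational root and is therefore irreducible over Q (a degree-2 polynomial over a field is irreducible iff it has no root). Hence m_α(x) = x^2 + 582.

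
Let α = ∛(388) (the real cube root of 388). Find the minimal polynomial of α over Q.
m_α(x) = x^3 - 388

α satisfies α^3 = 388, so x^3 - 388 annihilates α. By the rational root test, a rational root p/q (in lowest terms) of x^3 - 388 would satisfy p^3 = 388 q^3, forcing q = 1 and p^3 = 388; but 388 is not a perfect cube, contradiction. A monic cubic over Q with no rational root is irreducible (any nontrivial factorization would include a linear factor). Hence x^3 - 388 is the minimal polynomial of α, and in particular [Q(α):Q] = 3.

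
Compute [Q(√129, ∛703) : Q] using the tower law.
[Q(√129, ∛703) : Q] = 6

Let L = Q(√129, ∛703). Since Q(√129) ⊂ L and [Q(√129):Q] = 2, the tower law gives 2 | [L:Q]. Likewise Q(∛703) ⊂ L with [Q(∛703):Q] = 3 (because 703 is not a perfect cube), so 3 | [L:Q]. As gcd(2,3) = 1, [L:Q] is divisible by 6. Conversely L is generated over Q by √129 and ∛703, so [L:Q] ≤ 2·3 = 6. Therefore [Q(√129, ∛703) : Q] = 6.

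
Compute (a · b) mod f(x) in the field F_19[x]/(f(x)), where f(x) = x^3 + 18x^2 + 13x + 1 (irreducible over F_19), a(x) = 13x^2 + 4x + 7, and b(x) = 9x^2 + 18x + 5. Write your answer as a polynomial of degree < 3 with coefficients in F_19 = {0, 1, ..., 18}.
a · b ≡ 16x^2 + 14x + 9 (mod f(x))

Multiply in F_19[x]: a(x)·b(x) = (13x^2 + 4x + 7)·(9x^2 + 18x + 5) = 3x^4 + 4x^3 + 10x^2 + 13x + 16. This has degree ≥ 3, so divide by f(x) over F_19: 3x^4 + 4x^3 + 10x^2 + 13x + 16 = (3x + 7)·(x^3 + 18x^2 + 13x + 1) + (16x^2 + 14x + 9). Hence a·b ≡ 16x^2 + 14x + 9 (mod f). (F_19[x]/(f) is a field with 19^3 = 6859 elements since f is irreducible of degree 3.)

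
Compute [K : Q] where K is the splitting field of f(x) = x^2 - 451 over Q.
[K : Q] = 2

f(x) = x^2 - 451 factors as (x - √451)(x + √451). The splitting field is K = Q(√451). Since 451 is squarefree and > 1, it is not a perfect square, so x^2 - 451 is irreducible over Q and [Q(√451) : Q] = 2. Hence [K : Q] = 2.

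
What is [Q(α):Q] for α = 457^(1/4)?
[Q(α):Q] = 4

α is a root of x^4 - 457. By Eisenstein's criterion at the prime p = 457 (which divides the constant term 457 but p^2 = 208849 does not, since 457 is squarefree), x^4 - 457 is irreducible over Q. Hence [Q(α):Q] = 4.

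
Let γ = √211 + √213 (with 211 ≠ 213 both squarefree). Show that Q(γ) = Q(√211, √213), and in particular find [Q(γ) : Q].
[Q(γ) : Q] = 4 (equivalently, Q(γ) = Q(√211, √213))

Obviously Q(γ) ⊆ Q(√211, √213), and [Q(√211, √213):Q] = 4 (since 211, 213 are distinct squarefree integers > 1 with 44943 not a perfect square). To show equality we compute the minimal polynomial of γ. From γ = √211 + √213: γ^2 = 211 + 2√(44943) + 213 = 424 + 2√(44943), so γ^2 - 424 = 2√(44943); squaring, (γ^2 - 424)^2 = 4·44943, i.e. γ^4 - 848γ^2 + 179776 - 179772 = 0, i.e. γ^4 - 848γ^2 + 4 = 0. So γ is a root of x^4 - 848x^2 + 4. This polynomial is irreducible over Q: it has no rational root (each ±√211 ± √213 is irrational), and any factorization into two quadratics over Q would force √(44943) ∈ Q (pairing opposite roots) or √211, √213 ∈ Q (other pairings), all impossible. Hence [Q(γ):Q] = 4 = [Q(√211, √213):Q], so Q(γ) = Q(√211, √213).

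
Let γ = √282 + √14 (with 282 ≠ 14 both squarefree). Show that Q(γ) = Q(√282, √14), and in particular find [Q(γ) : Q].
[Q(γ) : Q] = 4 (equivalently, Q(γ) = Q(√282, √14))

Obviously Q(γ) ⊆ Q(√282, √14), and [Q(√282, √14):Q] = 4 (since 282, 14 are distinct squarefree integers > 1 with 3948 not a perfect square). To show equality we compute the minimal polynomial of γ. From γ = √282 + √14: γ^2 = 282 + 2√(3948) + 14 = 296 + 2√(3948), so γ^2 - 296 = 2√(3948); squaring, (γ^2 - 296)^2 = 4·3948, i.e. γ^4 - 592γ^2 + 87616 - 15792 = 0, i.e. γ^4 - 592γ^2 + 71824 = 0. So γ is a root of x^4 - 592x^2 + 71824. This polynomial is irreducible over Q: it has no rational root (each ±√282 ± √14 is irrational), and any factorization into two quadratics over Q would force √(3948) ∈ Q (pairing opposite roots) or √282, √14 ∈ Q (other pairings), all impossible. Hence [Q(γ):Q] = 4 = [Q(√282, √14):Q], so Q(γ) = Q(√282, √14).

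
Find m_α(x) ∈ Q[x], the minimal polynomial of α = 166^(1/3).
m_α(x) = x^3 - 166

α satisfies α^3 = 166, so x^3 - 166 annihilates α. By the rational root test, a rational root p/q (in lowest terms) of x^3 - 166 would satisfy p^3 = 166 q^3, forcing q = 1 and p^3 = 166; but 166 is not a perfect cube, contradiction. A monic cubic over Q with no rational root is irreducible (any nontrivial factorization would include a linear factor). Hence x^3 - 166 is the minimal polynomial of α, and in particular [Q(α):Q] = 3.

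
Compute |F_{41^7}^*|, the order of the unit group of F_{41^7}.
|F_{41^7}^*| = 194754273880

F_{41^7} has 41^7 = 194754273881 elements; its multiplicative group consists of all nonzero elements, so |F_{41^7}^*| = 194754273881 - 1 = 194754273880. (It is cyclic since any finite subgroup of the multiplicative group of a field is cyclic.)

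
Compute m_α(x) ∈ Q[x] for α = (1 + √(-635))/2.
m_α(x) = x^2 - x + 159

From 2α - 1 = √(-635), squaring gives (2α - 1)^2 = -635, i.e. 4α^2 - 4α + 1 = -635, so α^2 - α + (1 + 635)/4 = 0. Since -635 ≡ 1 (mod 4), (1 + 635)/4 = 159 ∈ Z. The polynomial x^2 - x + 159 has discriminant 1 - 4·(159) = -635, which is not a perfect square in Q (d = -635 is squarefree and ≠ 1), so x^2 - x + 159 is irreducible over Q. It is the minimal polynomial of α.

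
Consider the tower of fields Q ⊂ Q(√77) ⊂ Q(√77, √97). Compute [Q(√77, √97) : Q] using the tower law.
[Q(√77, √97) : Q] = 4

[Q(√77):Q] = 2 (min poly x^2 - 77, irreducible since 77 is squarefree > 1). For the top step, suppose √97 ∈ Q(√77), say √97 = c + d√77 with c, d ∈ Q. Squaring: 97 = c^2 + 77d^2 + 2cd√77. Since √77 ∉ Q this forces 2cd = 0. If d = 0 then √97 = c ∈ Q, contradicting 97 squarefree > 1. If c = 0 then 97 = 77d^2, so 77·97 = (77d)^2 is a perfect square in Q — but 77·97 = 7469 is not a perfect square (since 77 and 97 are distinct squarefree integers). Contradiction. Hence √97 ∉ Q(√77), so x^2 - 97 stays irreducible over Q(√77) and [Q(√77, √97) : Q(√77)] = 2. By the tower law, [Q(√77, √97) : Q] = 2 · 2 = 4.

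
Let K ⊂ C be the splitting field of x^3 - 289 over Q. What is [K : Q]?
[K : Q] = 6

The roots of x^3 - 289 are ∛289, ω∛289, ω^2∛289 where ω = e^(2πi/3) is a primitive cube root of unity, so K = Q(∛289, ω). Now [Q(∛289):Q] = 3 (since 289 is not a perfect cube, x^3 - 289 is irreducible) and [Q(ω):Q] = 2. Both 2 and 3 divide [K:Q], and [K:Q] ≤ 3·2 = 6, so [K:Q] = 6. (Equivalently: Q(∛289) ⊂ R but ω ∉ R, so [K : Q(∛289)] = 2.)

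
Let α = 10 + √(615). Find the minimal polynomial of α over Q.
m_α(x) = x^2 - 20x - 515

From α - 10 = √(615), squaring gives (α - 10)^2 = 615, i.e. α^2 - 20α + 100 = 615, so α^2 - 20α - 515 = 0. The discriminant of x^2 - 20x - 515 is (-20)^2 - 4·(-515) = 400 + 2060 = 2460, and 4·(615) is not a perfect square in Q since 615 is squarefree and ≠ 1. Hence x^2 - 20x - 515 is irreducible over Q and is the minimal polynomial of α.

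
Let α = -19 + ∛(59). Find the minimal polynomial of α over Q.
m_α(x) = x^3 + 57x^2 + 1083x + 6800

Set β = α + 19 = ∛(59), so β^3 = 59. Then (α + 19)^3 - 59 = 0, i.e. α is a root of g(x) = (x + 19)^3 - 59 = x^3 + 57x^2 + 1083x + 6800. Since g(x) = h(x + 19) where h(x) = x^3 - 59, and h is irreducible over Q (because 59 is not a perfect cube, so h has no rational root, and a monic cubic with no rational root is irreducible), g is also irreducible (irreducibility is preserved under the substitution x → x + 19). Hence m_α(x) = x^3 + 57x^2 + 1083x + 6800.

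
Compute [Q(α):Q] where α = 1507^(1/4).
[Q(α):Q] = 4

α is a root of x^4 - 1507. By Eisenstein's criterion at the prime p = 11 (which divides the constant term 1507 but p^2 = 121 does not, since 1507 is squarefree), x^4 - 1507 is irreducible over Q. Hence [Q(α):Q] = 4.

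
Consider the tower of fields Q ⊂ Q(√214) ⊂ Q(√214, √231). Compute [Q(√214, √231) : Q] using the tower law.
[Q(√214, √231) : Q] = 4

[Q(√214):Q] = 2 (min poly x^2 - 214, irreducible since 214 is squarefree > 1). For the top step, suppose √231 ∈ Q(√214), say √231 = c + d√214 with c, d ∈ Q. Squaring: 231 = c^2 + 214d^2 + 2cd√214. Since √214 ∉ Q this forces 2cd = 0. If d = 0 then √231 = c ∈ Q, contradicting 231 squarefree > 1. If c = 0 then 231 = 214d^2, so 214·231 = (214d)^2 is a perfect square in Q — but 214·231 = 49434 is not a perfect square (since 214 and 231 are distinct squarefree integers). Contradiction. Hence √231 ∉ Q(√214), so x^2 - 231 stays irreducible over Q(√214) and [Q(√214, √231) : Q(√214)] = 2. By the tower law, [Q(√214, √231) : Q] = 2 · 2 = 4.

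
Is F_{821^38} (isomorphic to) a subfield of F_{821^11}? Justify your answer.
No: F_{821^38} is not a subfield of F_{821^11}

F_{p^m} embeds in F_{p^n} iff m | n. Here 38 ∤ 11 (since 11 = 0·38 + 11 with remainder 11 ≠ 0), so F_{821^38} is not a subfield of F_{821^11}. Equivalently: if it were, the tower law would give 38 = [F_{821^38}:F_821] dividing [F_{821^11}:F_821] = 11, contradiction.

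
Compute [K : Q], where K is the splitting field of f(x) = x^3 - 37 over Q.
[K : Q] = 6

The roots of x^3 - 37 are ∛37, ω∛37, ω^2∛37 where ω = e^(2πi/3) is a primitive cube root of unity, so K = Q(∛37, ω). Now [Q(∛37):Q] = 3 (since 37 is not a perfect cube, x^3 - 37 is irreducible) and [Q(ω):Q] = 2. Both 2 and 3 divide [K:Q], and [K:Q] ≤ 3·2 = 6, so [K:Q] = 6. (Equivalently: Q(∛37) ⊂ R but ω ∉ R, so [K : Q(∛37)] = 2.)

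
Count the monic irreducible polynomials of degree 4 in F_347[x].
There are 3624551718 monic irreducible polynomials of degree 4 over F_347

Each element of F_{347^4} that lies in no proper subfield is a root of exactly one monic irreducible of degree 4 over F_347, and each such polynomial has 4 distinct roots in F_{347^4}. By Möbius inversion the count is N_347(4) = (1/4) Σ_{d|4} μ(4/d) · 347^d = (1/4)(μ(4)·347^1 + μ(2)·347^2 + μ(1)·347^4) = 14498206872/4 = 3624551718.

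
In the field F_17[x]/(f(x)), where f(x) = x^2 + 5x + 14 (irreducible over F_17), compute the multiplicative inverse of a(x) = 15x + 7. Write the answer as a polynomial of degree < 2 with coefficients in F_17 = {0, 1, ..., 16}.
a(x)^(-1) ≡ 14x (mod f(x))

Since f is irreducible over F_17, F_17[x]/(f) is a field and a(x) ≠ 0 has an inverse. Apply the extended Euclidean algorithm to f(x) and a(x) in F_17[x]: f(x) = (8x)·a(x) + (14). The last nonzero remainder is the constant 14 = gcd(f, a) in F_17. Back-substituting through the division chain expresses 14 = s(x)·a(x) + t(x)·f(x) with s(x) ≡ 9x (mod f), so (9x)·a(x) ≡ 14 (mod f). Multiplying by 14^(-1) ≡ 11 in F_17 gives a(x)^(-1) ≡ 11·(9x) ≡ 14x (mod f). Check: (15x + 7)·(14x) = 6x^2 + 13x ≡ 1 (mod x^2 + 5x + 14).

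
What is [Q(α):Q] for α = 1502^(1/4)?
[Q(α):Q] = 4

α is a root of x^4 - 1502. By Eisenstein's criterion at the prime p = 2 (which divides the constant term 1502 but p^2 = 4 does not, since 1502 is squarefree), x^4 - 1502 is irreducible over Q. Hence [Q(α):Q] = 4.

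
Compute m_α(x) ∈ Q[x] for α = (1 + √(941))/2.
m_α(x) = x^2 - x - 235

From 2α - 1 = √(941), squaring gives (2α - 1)^2 = 941, i.e. 4α^2 - 4α + 1 = 941, so α^2 - α + (1 - 941)/4 = 0. Since 941 ≡ 1 (mod 4), (1 - 941)/4 = -235 ∈ Z. The polynomial x^2 - x - 235 has discriminant 1 - 4·(-235) = 941, which is not a perfect square in Q (d = 941 is squarefree and ≠ 1), so x^2 - x - 235 is irreducible over Q. It is the minimal polynomial of α.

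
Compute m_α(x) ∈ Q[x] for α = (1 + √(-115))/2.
m_α(x) = x^2 - x + 29

From 2α - 1 = √(-115), squaring gives (2α - 1)^2 = -115, i.e. 4α^2 - 4α + 1 = -115, so α^2 - α + (1 + 115)/4 = 0. Since -115 ≡ 1 (mod 4), (1 + 115)/4 = 29 ∈ Z. The polynomial x^2 - x + 29 has discriminant 1 - 4·(29) = -115, which is not a perfect square in Q (d = -115 is squarefree and ≠ 1), so x^2 - x + 29 is irreducible over Q. It is the minimal polynomial of α.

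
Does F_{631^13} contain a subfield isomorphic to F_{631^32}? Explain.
No: F_{631^32} is not a subfield of F_{631^13}

F_{p^m} embeds in F_{p^n} iff m | n. Here 32 ∤ 13 (since 13 = 0·32 + 13 with remainder 13 ≠ 0), so F_{631^32} is not a subfield of F_{631^13}. Equivalently: if it were, the tower law would give 32 = [F_{631^32}:F_631] dividing [F_{631^13}:F_631] = 13, contradiction.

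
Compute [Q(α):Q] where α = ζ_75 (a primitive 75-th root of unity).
[Q(α):Q] = 40

The minimal polynomial of ζ_75 over Q is the 75-th cyclotomic polynomial Φ_75(x), which is irreducible over Q and has degree φ(75) = 40. Hence [Q(α):Q] = φ(75) = 40.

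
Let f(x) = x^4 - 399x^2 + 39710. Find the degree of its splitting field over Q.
[K : Q] = 4

Solving the quadratic in x^2: x^2 = (399 ± √(399^2 - 4·39710))/2 = (399 ± √361)/2 = (399 ± 19)/2, giving x^2 = 190 or x^2 = 209. So f(x) = (x^2 - 190)(x^2 - 209) and the roots of f are ±√190, ±√209. Hence the splitting field is K = Q(√190, √209). Since 190 and 209 are distinct squarefree integers > 1, their product 39710 is not a perfect square, so √209 ∉ Q(√190). By the tower law [K:Q] = [Q(√190,√209):Q(√190)] · [Q(√190):Q] = 2 · 2 = 4.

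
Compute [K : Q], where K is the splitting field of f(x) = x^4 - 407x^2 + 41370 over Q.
[K : Q] = 4

Solving the quadratic in x^2: x^2 = (407 ± √(407^2 - 4·41370))/2 = (407 ± √169)/2 = (407 ± 13)/2, giving x^2 = 197 or x^2 = 210. So f(x) = (x^2 - 197)(x^2 - 210) and the roots of f are ±√197, ±√210. Hence the splitting field is K = Q(√197, √210). Since 197 and 210 are distinct squarefree integers > 1, their product 41370 is not a perfect square, so √210 ∉ Q(√197). By the tower law [K:Q] = [Q(√197,√210):Q(√197)] · [Q(√197):Q] = 2 · 2 = 4.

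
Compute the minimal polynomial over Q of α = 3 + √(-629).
m_α(x) = x^2 - 6x + 638

From α - 3 = √(-629), squaring gives (α - 3)^2 = -629, i.e. α^2 - 6α + 9 = -629, so α^2 - 6α + 638 = 0. The discriminant of x^2 - 6x + 638 is (-6)^2 - 4·(638) = 36 - 2552 = -2516, and 4·(-629) is not a perfect square in Q since -629 is squarefree and ≠ 1. Hence x^2 - 6x + 638 is irreducible over Q and is the minimal polynomial of α.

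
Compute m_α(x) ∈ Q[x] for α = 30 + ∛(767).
m_α(x) = x^3 - 90x^2 + 2700x - 27767

Set β = α - 30 = ∛(767), so β^3 = 767. Then (α - 30)^3 - 767 = 0, i.e. α is a root of g(x) = (x - 30)^3 - 767 = x^3 - 90x^2 + 2700x - 27767. Since g(x) = h(x - 30) where h(x) = x^3 - 767, and h is irreducible over Q (because 767 is not a perfect cube, so h has no rational root, and a monic cubic with no rational root is irreducible), g is also irreducible (irreducibility is preserved under the substitution x → x - 30). Hence m_α(x) = x^3 - 90x^2 + 2700x - 27767.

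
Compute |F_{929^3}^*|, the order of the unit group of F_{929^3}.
|F_{929^3}^*| = 801765088

F_{929^3} has 929^3 = 801765089 elements; its multiplicative group consists of all nonzero elements, so |F_{929^3}^*| = 801765089 - 1 = 801765088. (It is cyclic since any finite subgroup of the multiplicative group of a field is cyclic.)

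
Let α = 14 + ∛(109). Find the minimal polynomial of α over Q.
m_α(x) = x^3 - 42x^2 + 588x - 2853

Set β = α - 14 = ∛(109), so β^3 = 109. Then (α - 14)^3 - 109 = 0, i.e. α is a root of g(x) = (x - 14)^3 - 109 = x^3 - 42x^2 + 588x - 2853. Since g(x) = h(x - 14) where h(x) = x^3 - 109, and h is irreducible over Q (because 109 is not a perfect cube, so h has no rational root, and a monic cubic with no rational root is irreducible), g is also irreducible (irreducibility is preserved under the substitution x → x - 14). Hence m_α(x) = x^3 - 42x^2 + 588x - 2853.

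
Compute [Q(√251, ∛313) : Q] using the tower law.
[Q(√251, ∛313) : Q] = 6

Let L = Q(√251, ∛313). Since Q(√251) ⊂ L and [Q(√251):Q] = 2, the tower law gives 2 | [L:Q]. Likewise Q(∛313) ⊂ L with [Q(∛313):Q] = 3 (because 313 is not a perfect cube), so 3 | [L:Q]. As gcd(2,3) = 1, [L:Q] is divisible by 6. Conversely L is generated over Q by √251 and ∛313, so [L:Q] ≤ 2·3 = 6. Therefore [Q(√251, ∛313) : Q] = 6.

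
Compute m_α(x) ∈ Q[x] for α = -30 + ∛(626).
m_α(x) = x^3 + 90x^2 + 2700x + 26374

Set β = α + 30 = ∛(626), so β^3 = 626. Then (α + 30)^3 - 626 = 0, i.e. α is a root of g(x) = (x + 30)^3 - 626 = x^3 + 90x^2 + 2700x + 26374. Since g(x) = h(x + 30) where h(x) = x^3 - 626, and h is irreducible over Q (because 626 is not a perfect cube, so h has no rational root, and a monic cubic with no rational root is irreducible), g is also irreducible (irreducibility is preserved under the substitution x → x + 30). Hence m_α(x) = x^3 + 90x^2 + 2700x + 26374.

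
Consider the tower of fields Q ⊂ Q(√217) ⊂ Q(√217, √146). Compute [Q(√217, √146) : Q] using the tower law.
[Q(√217, √146) : Q] = 4

[Q(√217):Q] = 2 (min poly x^2 - 217, irreducible since 217 is squarefree > 1). For the top step, suppose √146 ∈ Q(√217), say √146 = c + d√217 with c, d ∈ Q. Squaring: 146 = c^2 + 217d^2 + 2cd√217. Since √217 ∉ Q this forces 2cd = 0. If d = 0 then √146 = c ∈ Q, contradicting 146 squarefree > 1. If c = 0 then 146 = 217d^2, so 217·146 = (217d)^2 is a perfect square in Q — but 217·146 = 31682 is not a perfect square (since 217 and 146 are distinct squarefree integers). Contradiction. Hence √146 ∉ Q(√217), so x^2 - 146 stays irreducible over Q(√217) and [Q(√217, √146) : Q(√217)] = 2. By the tower law, [Q(√217, √146) : Q] = 2 · 2 = 4.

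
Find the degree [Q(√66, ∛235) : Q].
[Q(√66, ∛235) : Q] = 6

Let L = Q(√66, ∛235). Since Q(√66) ⊂ L and [Q(√66):Q] = 2, the tower law gives 2 | [L:Q]. Likewise Q(∛235) ⊂ L with [Q(∛235):Q] = 3 (because 235 is not a perfect cube), so 3 | [L:Q]. As gcd(2,3) = 1, [L:Q] is divisible by 6. Conversely L is generated over Q by √66 and ∛235, so [L:Q] ≤ 2·3 = 6. Therefore [Q(√66, ∛235) : Q] = 6.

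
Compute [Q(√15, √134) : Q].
[Q(√15, √134) : Q] = 4

[Q(√15):Q] = 2 (min poly x^2 - 15, irreducible since 15 is squarefree > 1). For the top step, suppose √134 ∈ Q(√15), say √134 = c + d√15 with c, d ∈ Q. Squaring: 134 = c^2 + 15d^2 + 2cd√15. Since √15 ∉ Q this forces 2cd = 0. If d = 0 then √134 = c ∈ Q, contradicting 134 squarefree > 1. If c = 0 then 134 = 15d^2, so 15·134 = (15d)^2 is a perfect square in Q — but 15·134 = 2010 is not a perfect square (since 15 and 134 are distinct squarefree integers). Contradiction. Hence √134 ∉ Q(√15), so x^2 - 134 stays irreducible over Q(√15) and [Q(√15, √134) : Q(√15)] = 2. By the tower law, [Q(√15, √134) : Q] = 2 · 2 = 4.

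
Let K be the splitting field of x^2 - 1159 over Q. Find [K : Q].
[K : Q] = 2

f(x) = x^2 - 1159 factors as (x - √1159)(x + √1159). The splitting field is K = Q(√1159). Since 1159 is squarefree and > 1, it is not a perfect square, so x^2 - 1159 is irreducible over Q and [Q(√1159) : Q] = 2. Hence [K : Q] = 2.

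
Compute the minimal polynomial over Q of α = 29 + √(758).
m_α(x) = x^2 - 58x + 83

From α - 29 = √(758), squaring gives (α - 29)^2 = 758, i.e. α^2 - 58α + 841 = 758, so α^2 - 58α + 83 = 0. The discriminant of x^2 - 58x + 83 is (-58)^2 - 4·(83) = 3364 - 332 = 3032, and 4·(758) is not a perfect square in Q since 758 is squarefree and ≠ 1. Hence x^2 - 58x + 83 is irreducible over Q and is the minimal polynomial of α.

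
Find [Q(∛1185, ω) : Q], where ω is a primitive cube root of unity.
[Q(∛1185, ω) : Q] = 6

[Q(∛1185):Q] = 3 (min poly x^3 - 1185, irreducible since 1185 is not a perfect cube). [Q(ω):Q] = 2 (min poly x^2 + x + 1). Since Q(∛1185) ⊂ R and ω ∉ R, we have ω ∉ Q(∛1185), so x^2 + x + 1 remains irreducible over Q(∛1185) and [Q(∛1185, ω) : Q(∛1185)] = 2. By the tower law, [Q(∛1185, ω) : Q] = 3 · 2 = 6. (In fact Q(∛1185, ω) is the splitting field of x^3 - 1185 over Q.)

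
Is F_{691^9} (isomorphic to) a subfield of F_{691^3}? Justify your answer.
No: F_{691^9} is not a subfield of F_{691^3}

F_{p^m} embeds in F_{p^n} iff m | n. Here 9 ∤ 3 (since 3 = 0·9 + 3 with remainder 3 ≠ 0), so F_{691^9} is not a subfield of F_{691^3}. Equivalently: if it were, the tower law would give 9 = [F_{691^9}:F_691] dividing [F_{691^3}:F_691] = 3, contradiction.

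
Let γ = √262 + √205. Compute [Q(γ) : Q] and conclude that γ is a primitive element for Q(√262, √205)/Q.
[Q(γ) : Q] = 4 (equivalently, Q(γ) = Q(√262, √205))

Obviously Q(γ) ⊆ Q(√262, √205), and [Q(√262, √205):Q] = 4 (since 262, 205 are distinct squarefree integers > 1 with 53710 not a perfect square). To show equality we compute the minimal polynomial of γ. From γ = √262 + √205: γ^2 = 262 + 2√(53710) + 205 = 467 + 2√(53710), so γ^2 - 467 = 2√(53710); squaring, (γ^2 - 467)^2 = 4·53710, i.e. γ^4 - 934γ^2 + 218089 - 214840 = 0, i.e. γ^4 - 934γ^2 + 3249 = 0. So γ is a root of x^4 - 934x^2 + 3249. This polynomial is irreducible over Q: it has no rational root (each ±√262 ± √205 is irrational), and any factorization into two quadratics over Q would force √(53710) ∈ Q (pairing opposite roots) or √262, √205 ∈ Q (other pairings), all impossible. Hence [Q(γ):Q] = 4 = [Q(√262, √205):Q], so Q(γ) = Q(√262, √205).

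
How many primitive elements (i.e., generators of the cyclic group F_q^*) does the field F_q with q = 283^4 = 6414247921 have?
There are φ(6414247920) = 1650288640 primitive elements

F_q^* is cyclic of order q - 1 = 6414247920. A cyclic group of order m has exactly φ(m) generators. Here m = 6414247920 = 2^4 · 3 · 5 · 47 · 71 · 8009, so the number of primitive elements is φ(6414247920) = 1650288640.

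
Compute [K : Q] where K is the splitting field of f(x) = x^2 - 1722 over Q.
[K : Q] = 2

f(x) = x^2 - 1722 factors as (x - √1722)(x + √1722). The splitting field is K = Q(√1722). Since 1722 is squarefree and > 1, it is not a perfect square, so x^2 - 1722 is irreducible over Q and [Q(√1722) : Q] = 2. Hence [K : Q] = 2.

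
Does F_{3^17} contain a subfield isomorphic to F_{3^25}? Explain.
No: F_{3^25} is not a subfield of F_{3^17}

F_{p^m} embeds in F_{p^n} iff m | n. Here 25 ∤ 17 (since 17 = 0·25 + 17 with remainder 17 ≠ 0), so F_{3^25} is not a subfield of F_{3^17}. Equivalently: if it were, the tower law would give 25 = [F_{3^25}:F_3] dividing [F_{3^17}:F_3] = 17, contradiction.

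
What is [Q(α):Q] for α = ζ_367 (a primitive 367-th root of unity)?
[Q(α):Q] = 366

The minimal polynomial of ζ_367 over Q is the 367-th cyclotomic polynomial Φ_367(x), which is irreducible over Q and has degree φ(367) = 366. Hence [Q(α):Q] = φ(367) = 366.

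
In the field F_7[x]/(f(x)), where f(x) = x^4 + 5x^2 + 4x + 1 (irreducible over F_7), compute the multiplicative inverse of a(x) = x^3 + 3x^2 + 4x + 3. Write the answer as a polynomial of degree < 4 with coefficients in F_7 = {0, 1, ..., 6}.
a(x)^(-1) ≡ 2x^3 + 3x^2 + 2x + 1 (mod f(x))

Since f is irreducible over F_7, F_7[x]/(f) is a field and a(x) ≠ 0 has an inverse. Apply the extended Euclidean algorithm to f(x) and a(x) in F_7[x]: f(x) = (x + 4)·a(x) + (3x^2 + 6x + 3);  a(x) = (5x + 5)·(3x^2 + 6x + 3) + (x + 2);  (3x^2 + 6x + 3) = (3x)·(x + 2) + (3). The last nonzero remainder is the constant 3 = gcd(f, a) in F_7. Back-substituting through the division chain expresses 3 = s(x)·a(x) + t(x)·f(x) with s(x) ≡ 6x^3 + 2x^2 + 6x + 3 (mod f), so (6x^3 + 2x^2 + 6x + 3)·a(x) ≡ 3 (mod f). Multiplying by 3^(-1) ≡ 5 in F_7 gives a(x)^(-1) ≡ 5·(6x^3 + 2x^2 + 6x + 3) ≡ 2x^3 + 3x^2 + 2x + 1 (mod f). Check: (x^3 + 3x^2 + 4x + 3)·(2x^3 + 3x^2 + 2x + 1) = 2x^6 + 2x^5 + 5x^4 + 4x^3 + 6x^2 + 3x + 3 ≡ 1 (mod x^4 + 5x^2 + 4x + 1).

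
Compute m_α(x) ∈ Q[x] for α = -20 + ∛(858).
m_α(x) = x^3 + 60x^2 + 1200x + 7142

Set β = α + 20 = ∛(858), so β^3 = 858. Then (α + 20)^3 - 858 = 0, i.e. α is a root of g(x) = (x + 20)^3 - 858 = x^3 + 60x^2 + 1200x + 7142. Since g(x) = h(x + 20) where h(x) = x^3 - 858, and h is irreducible over Q (because 858 is not a perfect cube, so h has no rational root, and a monic cubic with no rational root is irreducible), g is also irreducible (irreducibility is preserved under the substitution x → x + 20). Hence m_α(x) = x^3 + 60x^2 + 1200x + 7142.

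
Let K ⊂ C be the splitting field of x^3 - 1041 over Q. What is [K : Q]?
[K : Q] = 6

The roots of x^3 - 1041 are ∛1041, ω∛1041, ω^2∛1041 where ω = e^(2πi/3) is a primitive cube root of unity, so K = Q(∛1041, ω). Now [Q(∛1041):Q] = 3 (since 1041 is not a perfect cube, x^3 - 1041 is irreducible) and [Q(ω):Q] = 2. Both 2 and 3 divide [K:Q], and [K:Q] ≤ 3·2 = 6, so [K:Q] = 6. (Equivalently: Q(∛1041) ⊂ R but ω ∉ R, so [K : Q(∛1041)] = 2.)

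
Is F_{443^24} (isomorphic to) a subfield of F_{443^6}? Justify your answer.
No: F_{443^24} is not a subfield of F_{443^6}

F_{p^m} embeds in F_{p^n} iff m | n. Here 24 ∤ 6 (since 6 = 0·24 + 6 with remainder 6 ≠ 0), so F_{443^24} is not a subfield of F_{443^6}. Equivalently: if it were, the tower law would give 24 = [F_{443^24}:F_443] dividing [F_{443^6}:F_443] = 6, contradiction.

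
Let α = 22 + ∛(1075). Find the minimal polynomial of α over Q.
m_α(x) = x^3 - 66x^2 + 1452x - 11723

Set β = α - 22 = ∛(1075), so β^3 = 1075. Then (α - 22)^3 - 1075 = 0, i.e. α is a root of g(x) = (x - 22)^3 - 1075 = x^3 - 66x^2 + 1452x - 11723. Since g(x) = h(x - 22) where h(x) = x^3 - 1075, and h is irreducible over Q (because 1075 is not a perfect cube, so h has no rational root, and a monic cubic with no rational root is irreducible), g is also irreducible (irreducibility is preserved under the substitution x → x - 22). Hence m_α(x) = x^3 - 66x^2 + 1452x - 11723.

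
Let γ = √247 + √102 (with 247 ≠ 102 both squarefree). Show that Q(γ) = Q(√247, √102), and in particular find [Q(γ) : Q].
[Q(γ) : Q] = 4 (equivalently, Q(γ) = Q(√247, √102))

Obviously Q(γ) ⊆ Q(√247, √102), and [Q(√247, √102):Q] = 4 (since 247, 102 are distinct squarefree integers > 1 with 25194 not a perfect square). To show equality we compute the minimal polynomial of γ. From γ = √247 + √102: γ^2 = 247 + 2√(25194) + 102 = 349 + 2√(25194), so γ^2 - 349 = 2√(25194); squaring, (γ^2 - 349)^2 = 4·25194, i.e. γ^4 - 698γ^2 + 121801 - 100776 = 0, i.e. γ^4 - 698γ^2 + 21025 = 0. So γ is a root of x^4 - 698x^2 + 21025. This polynomial is irreducible over Q: it has no rational root (each ±√247 ± √102 is irrational), and any factorization into two quadratics over Q would force √(25194) ∈ Q (pairing opposite roots) or √247, √102 ∈ Q (other pairings), all impossible. Hence [Q(γ):Q] = 4 = [Q(√247, √102):Q], so Q(γ) = Q(√247, √102).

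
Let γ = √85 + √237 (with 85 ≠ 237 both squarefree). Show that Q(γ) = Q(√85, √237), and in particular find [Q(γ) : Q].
[Q(γ) : Q] = 4 (equivalently, Q(γ) = Q(√85, √237))

Obviously Q(γ) ⊆ Q(√85, √237), and [Q(√85, √237):Q] = 4 (since 85, 237 are distinct squarefree integers > 1 with 20145 not a perfect square). To show equality we compute the minimal polynomial of γ. From γ = √85 + √237: γ^2 = 85 + 2√(20145) + 237 = 322 + 2√(20145), so γ^2 - 322 = 2√(20145); squaring, (γ^2 - 322)^2 = 4·20145, i.e. γ^4 - 644γ^2 + 103684 - 80580 = 0, i.e. γ^4 - 644γ^2 + 23104 = 0. So γ is a root of x^4 - 644x^2 + 23104. This polynomial is irreducible over Q: it has no rational root (each ±√85 ± √237 is irrational), and any factorization into two quadratics over Q would force √(20145) ∈ Q (pairing opposite roots) or √85, √237 ∈ Q (other pairings), all impossible. Hence [Q(γ):Q] = 4 = [Q(√85, √237):Q], so Q(γ) = Q(√85, √237).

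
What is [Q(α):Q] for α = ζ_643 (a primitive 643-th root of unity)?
[Q(α):Q] = 642

The minimal polynomial of ζ_643 over Q is the 643-th cyclotomic polynomial Φ_643(x), which is irreducible over Q and has degree φ(643) = 642. Hence [Q(α):Q] = φ(643) = 642.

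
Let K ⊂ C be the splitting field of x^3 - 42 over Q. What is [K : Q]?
[K : Q] = 6

The roots of x^3 - 42 are ∛42, ω∛42, ω^2∛42 where ω = e^(2πi/3) is a primitive cube root of unity, so K = Q(∛42, ω). Now [Q(∛42):Q] = 3 (since 42 is not a perfect cube, x^3 - 42 is irreducible) and [Q(ω):Q] = 2. Both 2 and 3 divide [K:Q], and [K:Q] ≤ 3·2 = 6, so [K:Q] = 6. (Equivalently: Q(∛42) ⊂ R but ω ∉ R, so [K : Q(∛42)] = 2.)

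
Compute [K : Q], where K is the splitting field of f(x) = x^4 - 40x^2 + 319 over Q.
[K : Q] = 4

Solving the quadratic in x^2: x^2 = (40 ± √(40^2 - 4·319))/2 = (40 ± √324)/2 = (40 ± 18)/2, giving x^2 = 11 or x^2 = 29. So f(x) = (x^2 - 11)(x^2 - 29) and the roots of f are ±√11, ±√29. Hence the splitting field is K = Q(√11, √29). Since 11 and 29 are distinct squarefree integers > 1, their product 319 is not a perfect square, so √29 ∉ Q(√11). By the tower law [K:Q] = [Q(√11,√29):Q(√11)] · [Q(√11):Q] = 2 · 2 = 4.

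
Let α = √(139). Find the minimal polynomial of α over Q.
m_α(x) = x^2 - 139

α satisfies α^2 - 139 = 0, so x^2 - 139 annihilates α. Since d = 139 is squarefree and ≠ 1, it is not a perfect square in Q, so x^2 - 139 has no rational root and is therefore irreducible over Q (a degree-2 polynomial over a field is irreducible iff it has no root). Hence m_α(x) = x^2 - 139.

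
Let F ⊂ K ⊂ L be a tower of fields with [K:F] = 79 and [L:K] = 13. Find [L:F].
[L:F] = 1027

The tower law says that for any tower of field extensions F ⊂ K ⊂ L with finite degrees, [L:F] = [L:K] · [K:F]. Here this gives [L:F] = 13 · 79 = 1027.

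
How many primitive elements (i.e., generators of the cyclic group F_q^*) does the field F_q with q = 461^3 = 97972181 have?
There are φ(97972180) = 37319040 primitive elements

F_q^* is cyclic of order q - 1 = 97972180. A cyclic group of order m has exactly φ(m) generators. Here m = 97972180 = 2^2 · 5 · 23 · 373 · 571, so the number of primitive elements is φ(97972180) = 37319040.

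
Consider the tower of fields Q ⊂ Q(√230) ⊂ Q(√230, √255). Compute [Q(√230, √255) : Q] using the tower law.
[Q(√230, √255) : Q] = 4

[Q(√230):Q] = 2 (min poly x^2 - 230, irreducible since 230 is squarefree > 1). For the top step, suppose √255 ∈ Q(√230), say √255 = c + d√230 with c, d ∈ Q. Squaring: 255 = c^2 + 230d^2 + 2cd√230. Since √230 ∉ Q this forces 2cd = 0. If d = 0 then √255 = c ∈ Q, contradicting 255 squarefree > 1. If c = 0 then 255 = 230d^2, so 230·255 = (230d)^2 is a perfect square in Q — but 230·255 = 58650 is not a perfect square (since 230 and 255 are distinct squarefree integers). Contradiction. Hence √255 ∉ Q(√230), so x^2 - 255 stays irreducible over Q(√230) and [Q(√230, √255) : Q(√230)] = 2. By the tower law, [Q(√230, √255) : Q] = 2 · 2 = 4.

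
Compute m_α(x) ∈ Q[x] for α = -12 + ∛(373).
m_α(x) = x^3 + 36x^2 + 432x + 1355

Set β = α + 12 = ∛(373), so β^3 = 373. Then (α + 12)^3 - 373 = 0, i.e. α is a root of g(x) = (x + 12)^3 - 373 = x^3 + 36x^2 + 432x + 1355. Since g(x) = h(x + 12) where h(x) = x^3 - 373, and h is irreducible over Q (because 373 is not a perfect cube, so h has no rational root, and a monic cubic with no rational root is irreducible), g is also irreducible (irreducibility is preserved under the substitution x → x + 12). Hence m_α(x) = x^3 + 36x^2 + 432x + 1355.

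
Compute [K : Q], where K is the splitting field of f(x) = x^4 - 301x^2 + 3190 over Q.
[K : Q] = 4

Solving the quadratic in x^2: x^2 = (301 ± √(301^2 - 4·3190))/2 = (301 ± √77841)/2 = (301 ± 279)/2, giving x^2 = 290 or x^2 = 11. So f(x) = (x^2 - 290)(x^2 - 11) and the roots of f are ±√290, ±√11. Hence the splitting field is K = Q(√290, √11). Since 290 and 11 are distinct squarefree integers > 1, their product 3190 is not a perfect square, so √11 ∉ Q(√290). By the tower law [K:Q] = [Q(√290,√11):Q(√290)] · [Q(√290):Q] = 2 · 2 = 4.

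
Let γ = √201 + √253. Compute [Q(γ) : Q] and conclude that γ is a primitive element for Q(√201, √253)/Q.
[Q(γ) : Q] = 4 (equivalently, Q(γ) = Q(√201, √253))

Obviously Q(γ) ⊆ Q(√201, √253), and [Q(√201, √253):Q] = 4 (since 201, 253 are distinct squarefree integers > 1 with 50853 not a perfect square). To show equality we compute the minimal polynomial of γ. From γ = √201 + √253: γ^2 = 201 + 2√(50853) + 253 = 454 + 2√(50853), so γ^2 - 454 = 2√(50853); squaring, (γ^2 - 454)^2 = 4·50853, i.e. γ^4 - 908γ^2 + 206116 - 203412 = 0, i.e. γ^4 - 908γ^2 + 2704 = 0. So γ is a root of x^4 - 908x^2 + 2704. This polynomial is irreducible over Q: it has no rational root (each ±√201 ± √253 is irrational), and any factorization into two quadratics over Q would force √(50853) ∈ Q (pairing opposite roots) or √201, √253 ∈ Q (other pairings), all impossible. Hence [Q(γ):Q] = 4 = [Q(√201, √253):Q], so Q(γ) = Q(√201, √253).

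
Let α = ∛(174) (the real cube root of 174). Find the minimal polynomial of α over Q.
m_α(x) = x^3 - 174

α satisfies α^3 = 174, so x^3 - 174 annihilates α. By the rational root test, a rational root p/q (in lowest terms) of x^3 - 174 would satisfy p^3 = 174 q^3, forcing q = 1 and p^3 = 174; but 174 is not a perfect cube, contradiction. A monic cubic over Q with no rational root is irreducible (any nontrivial factorization would include a linear factor). Hence x^3 - 174 is the minimal polynomial of α, and in particular [Q(α):Q] = 3.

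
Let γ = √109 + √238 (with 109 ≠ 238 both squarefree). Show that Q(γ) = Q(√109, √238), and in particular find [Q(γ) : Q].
[Q(γ) : Q] = 4 (equivalently, Q(γ) = Q(√109, √238))

Obviously Q(γ) ⊆ Q(√109, √238), and [Q(√109, √238):Q] = 4 (since 109, 238 are distinct squarefree integers > 1 with 25942 not a perfect square). To show equality we compute the minimal polynomial of γ. From γ = √109 + √238: γ^2 = 109 + 2√(25942) + 238 = 347 + 2√(25942), so γ^2 - 347 = 2√(25942); squaring, (γ^2 - 347)^2 = 4·25942, i.e. γ^4 - 694γ^2 + 120409 - 103768 = 0, i.e. γ^4 - 694γ^2 + 16641 = 0. So γ is a root of x^4 - 694x^2 + 16641. This polynomial is irreducible over Q: it has no rational root (each ±√109 ± √238 is irrational), and any factorization into two quadratics over Q would force √(25942) ∈ Q (pairing opposite roots) or √109, √238 ∈ Q (other pairings), all impossible. Hence [Q(γ):Q] = 4 = [Q(√109, √238):Q], so Q(γ) = Q(√109, √238).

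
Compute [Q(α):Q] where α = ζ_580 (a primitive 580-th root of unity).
[Q(α):Q] = 224

The minimal polynomial of ζ_580 over Q is the 580-th cyclotomic polynomial Φ_580(x), which is irreducible over Q and has degree φ(580) = 224. Hence [Q(α):Q] = φ(580) = 224.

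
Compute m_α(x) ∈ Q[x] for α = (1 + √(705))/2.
m_α(x) = x^2 - x - 176

From 2α - 1 = √(705), squaring gives (2α - 1)^2 = 705, i.e. 4α^2 - 4α + 1 = 705, so α^2 - α + (1 - 705)/4 = 0. Since 705 ≡ 1 (mod 4), (1 - 705)/4 = -176 ∈ Z. The polynomial x^2 - x - 176 has discriminant 1 - 4·(-176) = 705, which is not a perfect square in Q (d = 705 is squarefree and ≠ 1), so x^2 - x - 176 is irreducible over Q. It is the minimal polynomial of α.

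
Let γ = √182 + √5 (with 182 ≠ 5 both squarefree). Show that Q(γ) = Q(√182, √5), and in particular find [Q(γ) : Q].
[Q(γ) : Q] = 4 (equivalently, Q(γ) = Q(√182, √5))

Obviously Q(γ) ⊆ Q(√182, √5), and [Q(√182, √5):Q] = 4 (since 182, 5 are distinct squarefree integers > 1 with 910 not a perfect square). To show equality we compute the minimal polynomial of γ. From γ = √182 + √5: γ^2 = 182 + 2√(910) + 5 = 187 + 2√(910), so γ^2 - 187 = 2√(910); squaring, (γ^2 - 187)^2 = 4·910, i.e. γ^4 - 374γ^2 + 34969 - 3640 = 0, i.e. γ^4 - 374γ^2 + 31329 = 0. So γ is a root of x^4 - 374x^2 + 31329. This polynomial is irreducible over Q: it has no rational root (each ±√182 ± √5 is irrational), and any factorization into two quadratics over Q would force √(910) ∈ Q (pairing opposite roots) or √182, √5 ∈ Q (other pairings), all impossible. Hence [Q(γ):Q] = 4 = [Q(√182, √5):Q], so Q(γ) = Q(√182, √5).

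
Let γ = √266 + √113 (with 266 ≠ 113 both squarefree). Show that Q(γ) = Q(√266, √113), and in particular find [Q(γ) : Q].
[Q(γ) : Q] = 4 (equivalently, Q(γ) = Q(√266, √113))

Obviously Q(γ) ⊆ Q(√266, √113), and [Q(√266, √113):Q] = 4 (since 266, 113 are distinct squarefree integers > 1 with 30058 not a perfect square). To show equality we compute the minimal polynomial of γ. From γ = √266 + √113: γ^2 = 266 + 2√(30058) + 113 = 379 + 2√(30058), so γ^2 - 379 = 2√(30058); squaring, (γ^2 - 379)^2 = 4·30058, i.e. γ^4 - 758γ^2 + 143641 - 120232 = 0, i.e. γ^4 - 758γ^2 + 23409 = 0. So γ is a root of x^4 - 758x^2 + 23409. This polynomial is irreducible over Q: it has no rational root (each ±√266 ± √113 is irrational), and any factorization into two quadratics over Q would force √(30058) ∈ Q (pairing opposite roots) or √266, √113 ∈ Q (other pairings), all impossible. Hence [Q(γ):Q] = 4 = [Q(√266, √113):Q], so Q(γ) = Q(√266, √113).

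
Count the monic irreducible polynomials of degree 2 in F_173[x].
There are 14878 monic irreducible polynomials of degree 2 over F_173

Each element of F_{173^2} that lies in no proper subfield is a root of exactly one monic irreducible of degree 2 over F_173, and each such polynomial has 2 distinct roots in F_{173^2}. By Möbius inversion the count is N_173(2) = (1/2) Σ_{d|2} μ(2/d) · 173^d = (1/2)(μ(2)·173^1 + μ(1)·173^2) = 29756/2 = 14878.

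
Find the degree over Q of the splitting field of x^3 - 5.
[K : Q] = 6

The roots of x^3 - 5 are ∛5, ω∛5, ω^2∛5 where ω = e^(2πi/3) is a primitive cube root of unity, so K = Q(∛5, ω). Now [Q(∛5):Q] = 3 (since 5 is not a perfect cube, x^3 - 5 is irreducible) and [Q(ω):Q] = 2. Both 2 and 3 divide [K:Q], and [K:Q] ≤ 3·2 = 6, so [K:Q] = 6. (Equivalently: Q(∛5) ⊂ R but ω ∉ R, so [K : Q(∛5)] = 2.)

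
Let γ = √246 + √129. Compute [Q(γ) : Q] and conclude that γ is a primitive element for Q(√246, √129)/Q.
[Q(γ) : Q] = 4 (equivalently, Q(γ) = Q(√246, √129))

Obviously Q(γ) ⊆ Q(√246, √129), and [Q(√246, √129):Q] = 4 (since 246, 129 are distinct squarefree integers > 1 with 31734 not a perfect square). To show equality we compute the minimal polynomial of γ. From γ = √246 + √129: γ^2 = 246 + 2√(31734) + 129 = 375 + 2√(31734), so γ^2 - 375 = 2√(31734); squaring, (γ^2 - 375)^2 = 4·31734, i.e. γ^4 - 750γ^2 + 140625 - 126936 = 0, i.e. γ^4 - 750γ^2 + 13689 = 0. So γ is a root of x^4 - 750x^2 + 13689. This polynomial is irreducible over Q: it has no rational root (each ±√246 ± √129 is irrational), and any factorization into two quadratics over Q would force √(31734) ∈ Q (pairing opposite roots) or √246, √129 ∈ Q (other pairings), all impossible. Hence [Q(γ):Q] = 4 = [Q(√246, √129):Q], so Q(γ) = Q(√246, √129).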